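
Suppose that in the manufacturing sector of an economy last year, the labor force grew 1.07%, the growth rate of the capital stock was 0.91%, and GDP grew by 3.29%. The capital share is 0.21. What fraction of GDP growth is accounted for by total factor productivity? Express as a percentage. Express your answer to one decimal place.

Labor's share = 1 − 0.21 = 0.79.
The capital stock: 0.21 × 0.91 = 0.1911 pp.
The labor force: 0.79 × 1.07 = 0.8453 pp.
TFP growth = 3.29 − 1.0364 = 2.2536%.
TFP share of growth = 2.2536 / 3.29 × 100 = 68.498%.

68.5%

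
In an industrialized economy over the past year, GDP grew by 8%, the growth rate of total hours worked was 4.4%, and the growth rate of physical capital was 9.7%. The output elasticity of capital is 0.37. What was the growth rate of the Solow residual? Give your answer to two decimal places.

1.64%

Labor's share = 1 − 0.37 = 0.63.
Physical capital: 0.37 × 9.7 = 3.589 pp.
Total hours worked: 0.63 × 4.4 = 2.772 pp.
TFP growth = 8 − 6.361 = 1.639%.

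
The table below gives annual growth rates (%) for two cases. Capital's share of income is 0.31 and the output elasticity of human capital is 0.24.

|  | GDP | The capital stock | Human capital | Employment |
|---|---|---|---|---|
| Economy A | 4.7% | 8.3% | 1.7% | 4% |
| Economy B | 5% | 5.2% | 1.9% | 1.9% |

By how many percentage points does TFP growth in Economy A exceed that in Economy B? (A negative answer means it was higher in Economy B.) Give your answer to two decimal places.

-2.16 percentage points

Labor's share = 1 − 0.31 − 0.24 = 0.45.
Economy A: TFP = 4.7 − 2.573 − 0.408 − 1.8 = -0.081%.
Economy B: TFP = 5 − 1.612 − 0.456 − 0.855 = 2.077%.
Difference = -0.081 − (2.077) = -2.158 pp.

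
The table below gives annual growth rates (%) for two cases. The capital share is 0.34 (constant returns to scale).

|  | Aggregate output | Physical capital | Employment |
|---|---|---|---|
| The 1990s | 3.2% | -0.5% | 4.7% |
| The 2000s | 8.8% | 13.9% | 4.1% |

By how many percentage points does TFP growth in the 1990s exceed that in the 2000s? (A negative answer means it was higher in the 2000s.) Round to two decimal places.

-1.10 percentage points

Labor's share = 1 − 0.34 = 0.66.
The 1990s: TFP = 3.2 + 0.17 − 3.102 = 0.268%.
The 2000s: TFP = 8.8 − 4.726 − 2.706 = 1.368%.
Difference = 0.268 − (1.368) = -1.1 pp.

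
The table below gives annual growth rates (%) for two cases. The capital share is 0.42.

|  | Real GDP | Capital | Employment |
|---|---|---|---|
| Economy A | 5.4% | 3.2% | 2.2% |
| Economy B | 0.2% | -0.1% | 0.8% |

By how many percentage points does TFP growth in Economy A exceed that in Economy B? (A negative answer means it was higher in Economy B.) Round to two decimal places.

3.00 percentage points

Labor's share = 1 − 0.42 = 0.58.
Economy A: TFP = 5.4 − 1.344 − 1.276 = 2.78%.
Economy B: TFP = 0.2 + 0.042 − 0.464 = -0.222%.
Difference = 2.78 − (-0.222) = 3.002 pp.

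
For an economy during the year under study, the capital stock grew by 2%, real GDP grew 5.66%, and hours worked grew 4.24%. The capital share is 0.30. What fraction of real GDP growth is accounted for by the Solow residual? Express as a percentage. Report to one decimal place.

Labor's share = 1 − 0.3 = 0.7.
The capital stock: 0.3 × 2 = 0.6 pp.
Hours worked: 0.7 × 4.24 = 2.968 pp.
TFP growth = 5.66 − 3.568 = 2.092%.
TFP share of growth = 2.092 / 5.66 × 100 = 36.961%.

37.0%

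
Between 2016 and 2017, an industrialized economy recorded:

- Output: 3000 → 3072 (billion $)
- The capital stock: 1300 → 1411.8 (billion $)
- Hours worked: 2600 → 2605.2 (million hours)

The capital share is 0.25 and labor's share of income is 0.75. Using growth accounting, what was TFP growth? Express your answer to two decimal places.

TFP growth was 0.10%.

Output growth = (3072 − 3000) / 3000 = 2.4%.
The capital stock growth = (1411.8 − 1300) / 1300 = 8.6%.
Hours worked growth = (2605.2 − 2600) / 2600 = 0.2%.
Labor's share = 1 − 0.25 = 0.75.
The capital stock: 0.25 × 8.6 = 2.15 pp.
Hours worked: 0.75 × 0.2 = 0.15 pp.
TFP growth = 2.4 − 2.3 = 0.1%.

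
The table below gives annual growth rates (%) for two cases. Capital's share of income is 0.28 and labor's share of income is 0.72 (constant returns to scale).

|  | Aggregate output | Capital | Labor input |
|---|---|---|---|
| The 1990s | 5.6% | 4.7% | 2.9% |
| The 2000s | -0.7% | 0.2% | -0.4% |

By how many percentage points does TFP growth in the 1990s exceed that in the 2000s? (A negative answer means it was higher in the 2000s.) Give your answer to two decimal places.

2.66 percentage points

Labor's share = 1 − 0.28 = 0.72.
The 1990s: TFP = 5.6 − 1.316 − 2.088 = 2.196%.
The 2000s: TFP = -0.7 − 0.056 + 0.288 = -0.468%.
Difference = 2.196 − (-0.468) = 2.664 pp.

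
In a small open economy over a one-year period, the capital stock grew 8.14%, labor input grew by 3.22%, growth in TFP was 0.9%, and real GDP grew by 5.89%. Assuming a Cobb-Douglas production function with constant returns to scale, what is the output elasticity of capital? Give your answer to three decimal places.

α = 0.360

gY = gA + α·gK + (1−α)·gL, so gY − gA − gL = α(gK − gL).
5.89 − 0.9 − 3.22 = α × (8.14 − 3.22).
1.77 = 4.92 α, so α = 0.35976.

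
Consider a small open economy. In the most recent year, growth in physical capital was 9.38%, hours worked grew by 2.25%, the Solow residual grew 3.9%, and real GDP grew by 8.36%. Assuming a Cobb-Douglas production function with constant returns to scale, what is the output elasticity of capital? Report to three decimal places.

gY = gA + α·gK + (1−α)·gL, so gY − gA − gL = α(gK − gL).
8.36 − 3.9 − 2.25 = α × (9.38 − 2.25).
2.21 = 7.13 α, so α = 0.30996.

The output elasticity of capital is 0.310.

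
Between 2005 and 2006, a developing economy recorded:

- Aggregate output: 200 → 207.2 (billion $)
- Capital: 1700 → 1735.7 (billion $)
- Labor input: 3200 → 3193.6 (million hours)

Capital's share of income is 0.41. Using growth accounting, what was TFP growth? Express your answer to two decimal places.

Aggregate output growth = (207.2 − 200) / 200 = 3.6%.
Capital growth = (1735.7 − 1700) / 1700 = 2.1%.
Labor input growth = (3193.6 − 3200) / 3200 = -0.2%.
Labor's share = 1 − 0.41 = 0.59.
Capital: 0.41 × 2.1 = 0.861 pp.
Labor input: 0.59 × (-0.2) = -0.118 pp.
TFP growth = 3.6 − 0.743 = 2.857%.

TFP grew 2.86%.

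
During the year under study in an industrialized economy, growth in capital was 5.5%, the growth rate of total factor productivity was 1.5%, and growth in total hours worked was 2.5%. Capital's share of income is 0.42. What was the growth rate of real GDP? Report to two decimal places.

Labor's share = 1 − 0.42 = 0.58.
Capital: 0.42 × 5.5 = 2.31 pp.
Total hours worked: 0.58 × 2.5 = 1.45 pp.
Output growth = 1.5 + 3.76 = 5.26%.

5.26%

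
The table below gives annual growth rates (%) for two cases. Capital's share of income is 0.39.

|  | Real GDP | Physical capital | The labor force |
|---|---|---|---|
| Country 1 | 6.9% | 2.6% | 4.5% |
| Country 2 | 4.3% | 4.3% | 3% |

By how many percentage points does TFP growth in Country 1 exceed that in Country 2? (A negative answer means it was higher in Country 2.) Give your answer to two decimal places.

2.35 percentage points

Labor's share = 1 − 0.39 = 0.61.
Country 1: TFP = 6.9 − 1.014 − 2.745 = 3.141%.
Country 2: TFP = 4.3 − 1.677 − 1.83 = 0.793%.
Difference = 3.141 − (0.793) = 2.348 pp.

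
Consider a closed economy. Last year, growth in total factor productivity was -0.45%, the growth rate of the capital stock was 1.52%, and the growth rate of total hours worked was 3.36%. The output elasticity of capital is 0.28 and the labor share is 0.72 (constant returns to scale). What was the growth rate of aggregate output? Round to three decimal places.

Aggregate output growth was 2.395%.

Labor's share = 1 − 0.28 = 0.72.
The capital stock: 0.28 × 1.52 = 0.4256 pp.
Total hours worked: 0.72 × 3.36 = 2.4192 pp.
Output growth = -0.45 + 2.8448 = 2.3948%.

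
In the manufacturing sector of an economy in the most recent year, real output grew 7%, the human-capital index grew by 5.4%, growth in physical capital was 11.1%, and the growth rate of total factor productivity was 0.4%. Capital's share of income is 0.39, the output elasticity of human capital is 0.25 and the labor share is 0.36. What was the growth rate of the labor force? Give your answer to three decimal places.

2.558%

Labor's share = 1 − 0.39 − 0.25 = 0.36.
gY = gA + 0.39×11.1 + 0.25×5.4 + 0.36×g.
0.36×g = 7 − 0.4 − 5.679 = 0.921.
g = 0.921 / 0.36 = 2.55833%.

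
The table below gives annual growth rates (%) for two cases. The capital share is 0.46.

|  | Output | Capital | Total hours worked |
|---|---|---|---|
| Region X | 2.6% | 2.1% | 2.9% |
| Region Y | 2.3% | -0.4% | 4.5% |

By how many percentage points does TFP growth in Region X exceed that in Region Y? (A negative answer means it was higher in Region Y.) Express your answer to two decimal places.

0.01 percentage points

Labor's share = 1 − 0.46 = 0.54.
Region X: TFP = 2.6 − 0.966 − 1.566 = 0.068%.
Region Y: TFP = 2.3 + 0.184 − 2.43 = 0.054%.
Difference = 0.068 − (0.054) = 0.014 pp.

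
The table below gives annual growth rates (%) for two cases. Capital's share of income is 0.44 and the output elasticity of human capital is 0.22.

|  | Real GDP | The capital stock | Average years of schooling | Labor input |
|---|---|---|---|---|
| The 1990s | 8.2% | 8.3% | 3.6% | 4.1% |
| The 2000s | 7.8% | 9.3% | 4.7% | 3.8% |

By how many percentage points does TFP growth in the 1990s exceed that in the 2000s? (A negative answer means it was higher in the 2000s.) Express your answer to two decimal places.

0.98 percentage points

Labor's share = 1 − 0.44 − 0.22 = 0.34.
The 1990s: TFP = 8.2 − 3.652 − 0.792 − 1.394 = 2.362%.
The 2000s: TFP = 7.8 − 4.092 − 1.034 − 1.292 = 1.382%.
Difference = 2.362 − (1.382) = 0.98 pp.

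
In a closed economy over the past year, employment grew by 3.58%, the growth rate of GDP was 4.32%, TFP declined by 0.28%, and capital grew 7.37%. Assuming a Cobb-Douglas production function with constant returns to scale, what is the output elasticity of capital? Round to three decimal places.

gY = gA + α·gK + (1−α)·gL, so gY − gA − gL = α(gK − gL).
4.32 + 0.28 − 3.58 = α × (7.37 − 3.58).
1.02 = 3.79 α, so α = 0.26913.

0.269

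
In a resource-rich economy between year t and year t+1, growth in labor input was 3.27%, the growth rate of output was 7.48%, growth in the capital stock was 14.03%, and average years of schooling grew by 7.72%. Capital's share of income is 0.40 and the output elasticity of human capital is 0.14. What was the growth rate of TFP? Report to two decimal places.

-0.72%

Labor's share = 1 − 0.4 − 0.14 = 0.46.
The capital stock: 0.4 × 14.03 = 5.612 pp.
Average years of schooling: 0.14 × 7.72 = 1.0808 pp.
Labor input: 0.46 × 3.27 = 1.5042 pp.
TFP growth = 7.48 − 8.197 = -0.717%.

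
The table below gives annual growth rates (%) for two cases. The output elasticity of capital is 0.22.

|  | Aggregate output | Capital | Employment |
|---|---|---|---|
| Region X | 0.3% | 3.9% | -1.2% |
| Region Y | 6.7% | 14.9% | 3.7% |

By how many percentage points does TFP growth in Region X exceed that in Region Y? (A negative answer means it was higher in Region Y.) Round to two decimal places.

Labor's share = 1 − 0.22 = 0.78.
Region X: TFP = 0.3 − 0.858 + 0.936 = 0.378%.
Region Y: TFP = 6.7 − 3.278 − 2.886 = 0.536%.
Difference = 0.378 − (0.536) = -0.158 pp.

-0.16 percentage points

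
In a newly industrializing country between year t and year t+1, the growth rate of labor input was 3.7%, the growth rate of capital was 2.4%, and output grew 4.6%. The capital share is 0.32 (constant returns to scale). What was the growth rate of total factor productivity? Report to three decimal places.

Total factor productivity grew 1.316%.

Labor's share = 1 − 0.32 = 0.68.
Capital: 0.32 × 2.4 = 0.768 pp.
Labor input: 0.68 × 3.7 = 2.516 pp.
TFP growth = 4.6 − 3.284 = 1.316%.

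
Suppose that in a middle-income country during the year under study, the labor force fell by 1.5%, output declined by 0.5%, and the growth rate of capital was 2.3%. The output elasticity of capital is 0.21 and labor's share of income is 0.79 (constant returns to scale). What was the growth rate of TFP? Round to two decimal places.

0.20%

Labor's share = 1 − 0.21 = 0.79.
Capital: 0.21 × 2.3 = 0.483 pp.
The labor force: 0.79 × (-1.5) = -1.185 pp.
TFP growth = -0.5 + 0.702 = 0.202%.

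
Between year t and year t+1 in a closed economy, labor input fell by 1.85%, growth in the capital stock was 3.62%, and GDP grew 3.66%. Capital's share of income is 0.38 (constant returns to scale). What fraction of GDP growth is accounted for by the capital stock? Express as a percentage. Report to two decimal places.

The capital stock contributed 0.38 × 3.62 = 1.3756 pp.
Share of growth = 1.3756 / 3.66 × 100 = 37.5847%.

The capital stock accounted for 37.58% of growth.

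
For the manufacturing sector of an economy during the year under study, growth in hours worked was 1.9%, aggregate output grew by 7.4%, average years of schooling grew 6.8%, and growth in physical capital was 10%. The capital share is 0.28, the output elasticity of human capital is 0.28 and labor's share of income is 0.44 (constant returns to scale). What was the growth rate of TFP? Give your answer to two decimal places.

TFP growth was 1.86%.

Labor's share = 1 − 0.28 − 0.28 = 0.44.
Physical capital: 0.28 × 10 = 2.8 pp.
Average years of schooling: 0.28 × 6.8 = 1.904 pp.
Hours worked: 0.44 × 1.9 = 0.836 pp.
TFP growth = 7.4 − 5.54 = 1.86%.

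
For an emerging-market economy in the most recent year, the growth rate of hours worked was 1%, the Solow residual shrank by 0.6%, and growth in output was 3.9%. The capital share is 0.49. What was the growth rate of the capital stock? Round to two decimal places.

Labor's share = 1 − 0.49 = 0.51.
gY = gA + 0.51×1 + 0.49×g.
0.49×g = 3.9 + 0.6 − 0.51 = 3.99.
g = 3.99 / 0.49 = 8.1429%.

The capital stock grew 8.14%.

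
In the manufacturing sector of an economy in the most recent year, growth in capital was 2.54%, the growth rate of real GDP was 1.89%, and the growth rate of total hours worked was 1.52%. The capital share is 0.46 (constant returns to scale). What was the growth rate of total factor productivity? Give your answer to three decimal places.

Labor's share = 1 − 0.46 = 0.54.
Capital: 0.46 × 2.54 = 1.1684 pp.
Total hours worked: 0.54 × 1.52 = 0.8208 pp.
TFP growth = 1.89 − 1.9892 = -0.0992%.

-0.099%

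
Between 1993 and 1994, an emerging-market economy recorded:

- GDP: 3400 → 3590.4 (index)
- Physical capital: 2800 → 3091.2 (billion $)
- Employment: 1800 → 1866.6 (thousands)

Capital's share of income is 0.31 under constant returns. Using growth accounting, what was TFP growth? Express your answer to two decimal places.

-0.18%

GDP growth = (3590.4 − 3400) / 3400 = 5.6%.
Physical capital growth = (3091.2 − 2800) / 2800 = 10.4%.
Employment growth = (1866.6 − 1800) / 1800 = 3.7%.
Labor's share = 1 − 0.31 = 0.69.
Physical capital: 0.31 × 10.4 = 3.224 pp.
Employment: 0.69 × 3.7 = 2.553 pp.
TFP growth = 5.6 − 5.777 = -0.177%.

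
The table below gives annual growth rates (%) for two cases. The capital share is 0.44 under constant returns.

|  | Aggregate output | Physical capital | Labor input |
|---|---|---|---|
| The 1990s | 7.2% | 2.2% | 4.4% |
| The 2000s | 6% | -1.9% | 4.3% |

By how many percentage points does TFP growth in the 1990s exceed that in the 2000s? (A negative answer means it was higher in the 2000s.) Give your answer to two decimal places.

-0.66 percentage points

Labor's share = 1 − 0.44 = 0.56.
The 1990s: TFP = 7.2 − 0.968 − 2.464 = 3.768%.
The 2000s: TFP = 6 + 0.836 − 2.408 = 4.428%.
Difference = 3.768 − (4.428) = -0.66 pp.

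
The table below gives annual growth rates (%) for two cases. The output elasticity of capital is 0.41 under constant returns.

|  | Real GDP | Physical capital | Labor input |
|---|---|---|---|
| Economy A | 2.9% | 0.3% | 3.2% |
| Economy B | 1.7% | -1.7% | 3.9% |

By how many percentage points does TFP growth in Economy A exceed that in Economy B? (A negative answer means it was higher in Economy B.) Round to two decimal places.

Labor's share = 1 − 0.41 = 0.59.
Economy A: TFP = 2.9 − 0.123 − 1.888 = 0.889%.
Economy B: TFP = 1.7 + 0.697 − 2.301 = 0.096%.
Difference = 0.889 − (0.096) = 0.793 pp.

0.79 percentage points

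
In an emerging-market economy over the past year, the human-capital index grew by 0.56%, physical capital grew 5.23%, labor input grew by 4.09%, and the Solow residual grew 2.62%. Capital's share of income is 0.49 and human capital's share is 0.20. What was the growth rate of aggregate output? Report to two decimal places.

Labor's share = 1 − 0.49 − 0.2 = 0.31.
Physical capital: 0.49 × 5.23 = 2.5627 pp.
The human-capital index: 0.2 × 0.56 = 0.112 pp.
Labor input: 0.31 × 4.09 = 1.2679 pp.
Output growth = 2.62 + 3.9426 = 6.5626%.

6.56%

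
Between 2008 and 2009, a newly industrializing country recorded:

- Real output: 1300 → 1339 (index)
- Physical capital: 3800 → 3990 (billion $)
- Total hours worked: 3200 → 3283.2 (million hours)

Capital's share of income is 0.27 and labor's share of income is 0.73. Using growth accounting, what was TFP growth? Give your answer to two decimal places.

Real output growth = (1339 − 1300) / 1300 = 3%.
Physical capital growth = (3990 − 3800) / 3800 = 5%.
Total hours worked growth = (3283.2 − 3200) / 3200 = 2.6%.
Labor's share = 1 − 0.27 = 0.73.
Physical capital: 0.27 × 5 = 1.35 pp.
Total hours worked: 0.73 × 2.6 = 1.898 pp.
TFP growth = 3 − 3.248 = -0.248%.

-0.25%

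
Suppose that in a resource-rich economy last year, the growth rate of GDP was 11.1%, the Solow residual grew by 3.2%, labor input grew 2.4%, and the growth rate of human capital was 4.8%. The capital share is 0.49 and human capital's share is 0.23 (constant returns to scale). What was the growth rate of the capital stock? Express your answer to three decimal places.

The capital stock grew 12.498%.

Labor's share = 1 − 0.49 − 0.23 = 0.28.
gY = gA + 0.23×4.8 + 0.28×2.4 + 0.49×g.
0.49×g = 11.1 − 3.2 − 1.776 = 6.124.
g = 6.124 / 0.49 = 12.49796%.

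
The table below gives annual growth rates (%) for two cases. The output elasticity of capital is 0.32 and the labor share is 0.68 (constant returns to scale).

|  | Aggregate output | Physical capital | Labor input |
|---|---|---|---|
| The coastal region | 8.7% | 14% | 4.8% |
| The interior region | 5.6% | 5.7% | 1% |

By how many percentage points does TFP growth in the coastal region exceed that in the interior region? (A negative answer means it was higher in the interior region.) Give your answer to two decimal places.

-2.14 percentage points

Labor's share = 1 − 0.32 = 0.68.
The coastal region: TFP = 8.7 − 4.48 − 3.264 = 0.956%.
The interior region: TFP = 5.6 − 1.824 − 0.68 = 3.096%.
Difference = 0.956 − (3.096) = -2.14 pp.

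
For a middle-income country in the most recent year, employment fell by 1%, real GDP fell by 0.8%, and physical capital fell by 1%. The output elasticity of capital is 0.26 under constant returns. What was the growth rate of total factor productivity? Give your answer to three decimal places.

0.200%

Labor's share = 1 − 0.26 = 0.74.
Physical capital: 0.26 × (-1) = -0.26 pp.
Employment: 0.74 × (-1) = -0.74 pp.
TFP growth = -0.8 + 1 = 0.2%.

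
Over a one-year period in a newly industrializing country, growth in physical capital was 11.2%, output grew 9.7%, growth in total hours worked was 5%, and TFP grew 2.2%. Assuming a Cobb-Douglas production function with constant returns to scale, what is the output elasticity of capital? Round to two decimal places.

gY = gA + α·gK + (1−α)·gL, so gY − gA − gL = α(gK − gL).
9.7 − 2.2 − 5 = α × (11.2 − 5).
2.5 = 6.2 α, so α = 0.4032.

0.40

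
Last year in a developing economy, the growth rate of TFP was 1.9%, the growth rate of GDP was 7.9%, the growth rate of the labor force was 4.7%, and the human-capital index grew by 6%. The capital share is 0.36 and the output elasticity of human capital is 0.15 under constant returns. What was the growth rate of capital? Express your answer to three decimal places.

Labor's share = 1 − 0.36 − 0.15 = 0.49.
gY = gA + 0.15×6 + 0.49×4.7 + 0.36×g.
0.36×g = 7.9 − 1.9 − 3.203 = 2.797.
g = 2.797 / 0.36 = 7.76944%.

7.769%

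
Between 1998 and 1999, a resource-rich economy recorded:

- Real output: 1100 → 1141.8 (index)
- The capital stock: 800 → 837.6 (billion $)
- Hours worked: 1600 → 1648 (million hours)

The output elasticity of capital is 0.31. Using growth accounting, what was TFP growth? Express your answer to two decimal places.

TFP grew 0.27%.

Real output growth = (1141.8 − 1100) / 1100 = 3.8%.
The capital stock growth = (837.6 − 800) / 800 = 4.7%.
Hours worked growth = (1648 − 1600) / 1600 = 3%.
Labor's share = 1 − 0.31 = 0.69.
The capital stock: 0.31 × 4.7 = 1.457 pp.
Hours worked: 0.69 × 3 = 2.07 pp.
TFP growth = 3.8 − 3.527 = 0.273%.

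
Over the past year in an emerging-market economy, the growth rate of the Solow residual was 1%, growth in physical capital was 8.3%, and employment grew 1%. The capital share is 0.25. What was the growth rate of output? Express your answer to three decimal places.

Output growth was 3.825%.

Labor's share = 1 − 0.25 = 0.75.
Physical capital: 0.25 × 8.3 = 2.075 pp.
Employment: 0.75 × 1 = 0.75 pp.
Output growth = 1 + 2.825 = 3.825%.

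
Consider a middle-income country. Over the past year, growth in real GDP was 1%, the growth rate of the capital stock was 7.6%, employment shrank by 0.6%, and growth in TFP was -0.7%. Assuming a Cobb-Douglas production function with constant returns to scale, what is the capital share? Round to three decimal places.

α = 0.280

gY = gA + α·gK + (1−α)·gL, so gY − gA − gL = α(gK − gL).
1 + 0.7 + 0.6 = α × (7.6 − (-0.6)).
2.3 = 8.2 α, so α = 0.28049.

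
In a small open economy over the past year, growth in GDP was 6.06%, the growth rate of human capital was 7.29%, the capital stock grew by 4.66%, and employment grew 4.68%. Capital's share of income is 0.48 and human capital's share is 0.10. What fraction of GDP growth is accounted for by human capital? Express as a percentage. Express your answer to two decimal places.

Human capital contributed 0.1 × 7.29 = 0.729 pp.
Share of growth = 0.729 / 6.06 × 100 = 12.0297%.

Human capital accounted for 12.03% of growth.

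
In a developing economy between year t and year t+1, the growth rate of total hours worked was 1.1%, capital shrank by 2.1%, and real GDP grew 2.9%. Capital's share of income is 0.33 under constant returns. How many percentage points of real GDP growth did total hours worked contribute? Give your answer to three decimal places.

Labor's share = 1 − 0.33 = 0.67.
Contribution = share × growth = 0.67 × 1.1 = 0.737 pp.

0.737 percentage points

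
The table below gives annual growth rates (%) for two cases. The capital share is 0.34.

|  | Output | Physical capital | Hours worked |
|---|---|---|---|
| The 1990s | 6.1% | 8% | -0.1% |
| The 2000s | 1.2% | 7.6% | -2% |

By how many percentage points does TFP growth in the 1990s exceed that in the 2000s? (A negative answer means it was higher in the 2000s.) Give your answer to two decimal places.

3.51 percentage points

Labor's share = 1 − 0.34 = 0.66.
The 1990s: TFP = 6.1 − 2.72 + 0.066 = 3.446%.
The 2000s: TFP = 1.2 − 2.584 + 1.32 = -0.064%.
Difference = 3.446 − (-0.064) = 3.51 pp.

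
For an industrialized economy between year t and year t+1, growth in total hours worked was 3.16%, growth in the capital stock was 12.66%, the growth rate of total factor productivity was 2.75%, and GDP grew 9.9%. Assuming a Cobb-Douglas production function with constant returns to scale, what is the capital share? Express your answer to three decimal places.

gY = gA + α·gK + (1−α)·gL, so gY − gA − gL = α(gK − gL).
9.9 − 2.75 − 3.16 = α × (12.66 − 3.16).
3.99 = 9.5 α, so α = 0.42.

The capital share is 0.420.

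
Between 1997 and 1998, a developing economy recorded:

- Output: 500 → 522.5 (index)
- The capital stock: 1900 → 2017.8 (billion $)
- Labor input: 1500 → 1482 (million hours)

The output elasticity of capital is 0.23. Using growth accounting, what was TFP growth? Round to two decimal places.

TFP grew 4.00%.

Output growth = (522.5 − 500) / 500 = 4.5%.
The capital stock growth = (2017.8 − 1900) / 1900 = 6.2%.
Labor input growth = (1482 − 1500) / 1500 = -1.2%.
Labor's share = 1 − 0.23 = 0.77.
The capital stock: 0.23 × 6.2 = 1.426 pp.
Labor input: 0.77 × (-1.2) = -0.924 pp.
TFP growth = 4.5 − 0.502 = 3.998%.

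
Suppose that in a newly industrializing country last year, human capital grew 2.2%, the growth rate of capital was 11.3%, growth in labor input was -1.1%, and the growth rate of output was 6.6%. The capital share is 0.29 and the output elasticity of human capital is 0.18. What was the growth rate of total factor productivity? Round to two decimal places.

Labor's share = 1 − 0.29 − 0.18 = 0.53.
Capital: 0.29 × 11.3 = 3.277 pp.
Human capital: 0.18 × 2.2 = 0.396 pp.
Labor input: 0.53 × (-1.1) = -0.583 pp.
TFP growth = 6.6 − 3.09 = 3.51%.

Total factor productivity grew 3.51%.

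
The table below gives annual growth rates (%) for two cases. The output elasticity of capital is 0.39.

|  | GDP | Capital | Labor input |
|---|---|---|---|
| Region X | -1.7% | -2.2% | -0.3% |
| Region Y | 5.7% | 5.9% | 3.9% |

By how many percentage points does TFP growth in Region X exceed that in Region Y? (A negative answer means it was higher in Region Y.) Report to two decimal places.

Labor's share = 1 − 0.39 = 0.61.
Region X: TFP = -1.7 + 0.858 + 0.183 = -0.659%.
Region Y: TFP = 5.7 − 2.301 − 2.379 = 1.02%.
Difference = -0.659 − (1.02) = -1.679 pp.

-1.68 percentage points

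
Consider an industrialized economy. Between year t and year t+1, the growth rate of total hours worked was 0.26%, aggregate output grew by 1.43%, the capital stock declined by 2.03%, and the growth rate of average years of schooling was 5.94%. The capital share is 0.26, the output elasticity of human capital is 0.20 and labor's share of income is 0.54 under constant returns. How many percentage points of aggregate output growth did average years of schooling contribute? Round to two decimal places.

Contribution = share × growth = 0.2 × 5.94 = 1.188 pp.

1.19 percentage points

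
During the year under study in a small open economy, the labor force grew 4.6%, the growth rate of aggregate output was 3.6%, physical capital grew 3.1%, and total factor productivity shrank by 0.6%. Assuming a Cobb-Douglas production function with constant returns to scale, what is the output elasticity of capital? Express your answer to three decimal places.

0.267

gY = gA + α·gK + (1−α)·gL, so gY − gA − gL = α(gK − gL).
3.6 + 0.6 − 4.6 = α × (3.1 − 4.6).
-0.4 = -1.5 α, so α = 0.26667.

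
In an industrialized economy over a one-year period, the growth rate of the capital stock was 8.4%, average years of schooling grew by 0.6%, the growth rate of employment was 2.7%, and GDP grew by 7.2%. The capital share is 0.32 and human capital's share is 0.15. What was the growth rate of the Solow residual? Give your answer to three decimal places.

Labor's share = 1 − 0.32 − 0.15 = 0.53.
The capital stock: 0.32 × 8.4 = 2.688 pp.
Average years of schooling: 0.15 × 0.6 = 0.09 pp.
Employment: 0.53 × 2.7 = 1.431 pp.
TFP growth = 7.2 − 4.209 = 2.991%.

2.991%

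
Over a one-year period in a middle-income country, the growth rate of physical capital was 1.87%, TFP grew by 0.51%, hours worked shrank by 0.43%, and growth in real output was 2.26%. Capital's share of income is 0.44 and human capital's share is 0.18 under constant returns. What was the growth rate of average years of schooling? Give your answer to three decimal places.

6.059%

Labor's share = 1 − 0.44 − 0.18 = 0.38.
gY = gA + 0.44×1.87 + 0.38×(-0.43) + 0.18×g.
0.18×g = 2.26 − 0.51 − 0.6594 = 1.0906.
g = 1.0906 / 0.18 = 6.05889%.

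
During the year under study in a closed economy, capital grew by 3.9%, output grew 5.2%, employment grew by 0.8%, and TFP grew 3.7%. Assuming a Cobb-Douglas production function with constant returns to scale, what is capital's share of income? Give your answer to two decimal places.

gY = gA + α·gK + (1−α)·gL, so gY − gA − gL = α(gK − gL).
5.2 − 3.7 − 0.8 = α × (3.9 − 0.8).
0.7 = 3.1 α, so α = 0.2258.

α = 0.23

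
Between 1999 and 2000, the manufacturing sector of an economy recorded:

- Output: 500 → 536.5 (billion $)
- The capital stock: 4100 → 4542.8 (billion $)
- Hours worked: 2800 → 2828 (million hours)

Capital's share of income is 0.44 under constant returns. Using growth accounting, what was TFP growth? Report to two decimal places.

Output growth = (536.5 − 500) / 500 = 7.3%.
The capital stock growth = (4542.8 − 4100) / 4100 = 10.8%.
Hours worked growth = (2828 − 2800) / 2800 = 1%.
Labor's share = 1 − 0.44 = 0.56.
The capital stock: 0.44 × 10.8 = 4.752 pp.
Hours worked: 0.56 × 1 = 0.56 pp.
TFP growth = 7.3 − 5.312 = 1.988%.

TFP growth was 1.99%.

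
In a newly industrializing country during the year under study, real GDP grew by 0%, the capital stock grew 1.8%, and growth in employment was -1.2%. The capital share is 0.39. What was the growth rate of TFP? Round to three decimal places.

Labor's share = 1 − 0.39 = 0.61.
The capital stock: 0.39 × 1.8 = 0.702 pp.
Employment: 0.61 × (-1.2) = -0.732 pp.
TFP growth = 0 + 0.03 = 0.03%.

0.030%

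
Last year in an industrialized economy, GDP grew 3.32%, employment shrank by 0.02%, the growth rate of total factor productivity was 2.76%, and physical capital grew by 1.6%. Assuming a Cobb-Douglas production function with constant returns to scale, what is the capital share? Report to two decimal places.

gY = gA + α·gK + (1−α)·gL, so gY − gA − gL = α(gK − gL).
3.32 − 2.76 + 0.02 = α × (1.6 − (-0.02)).
0.58 = 1.62 α, so α = 0.358.

The capital share is 0.36.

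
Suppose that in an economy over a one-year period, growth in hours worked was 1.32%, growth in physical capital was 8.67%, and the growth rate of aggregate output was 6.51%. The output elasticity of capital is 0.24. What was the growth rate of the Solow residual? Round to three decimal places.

The Solow residual grew 3.426%.

Labor's share = 1 − 0.24 = 0.76.
Physical capital: 0.24 × 8.67 = 2.0808 pp.
Hours worked: 0.76 × 1.32 = 1.0032 pp.
TFP growth = 6.51 − 3.084 = 3.426%.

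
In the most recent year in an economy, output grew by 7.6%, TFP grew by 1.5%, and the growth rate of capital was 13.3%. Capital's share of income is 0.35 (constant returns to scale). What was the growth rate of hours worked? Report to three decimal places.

Hours worked growth was 2.223%.

Labor's share = 1 − 0.35 = 0.65.
gY = gA + 0.35×13.3 + 0.65×g.
0.65×g = 7.6 − 1.5 − 4.655 = 1.445.
g = 1.445 / 0.65 = 2.22308%.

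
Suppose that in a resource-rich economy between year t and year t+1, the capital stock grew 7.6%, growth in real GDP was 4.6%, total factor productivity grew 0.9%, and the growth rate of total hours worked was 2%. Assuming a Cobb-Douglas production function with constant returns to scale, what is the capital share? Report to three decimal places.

gY = gA + α·gK + (1−α)·gL, so gY − gA − gL = α(gK − gL).
4.6 − 0.9 − 2 = α × (7.6 − 2).
1.7 = 5.6 α, so α = 0.30357.

The capital share is 0.304.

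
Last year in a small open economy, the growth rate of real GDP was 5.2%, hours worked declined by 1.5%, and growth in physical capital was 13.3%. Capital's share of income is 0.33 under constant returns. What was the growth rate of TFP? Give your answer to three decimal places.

Labor's share = 1 − 0.33 = 0.67.
Physical capital: 0.33 × 13.3 = 4.389 pp.
Hours worked: 0.67 × (-1.5) = -1.005 pp.
TFP growth = 5.2 − 3.384 = 1.816%.

TFP grew 1.816%.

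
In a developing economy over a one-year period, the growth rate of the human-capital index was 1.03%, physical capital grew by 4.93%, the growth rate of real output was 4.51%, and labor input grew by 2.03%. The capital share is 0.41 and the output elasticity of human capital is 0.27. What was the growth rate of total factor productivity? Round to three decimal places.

Labor's share = 1 − 0.41 − 0.27 = 0.32.
Physical capital: 0.41 × 4.93 = 2.0213 pp.
The human-capital index: 0.27 × 1.03 = 0.2781 pp.
Labor input: 0.32 × 2.03 = 0.6496 pp.
TFP growth = 4.51 − 2.949 = 1.561%.

1.561%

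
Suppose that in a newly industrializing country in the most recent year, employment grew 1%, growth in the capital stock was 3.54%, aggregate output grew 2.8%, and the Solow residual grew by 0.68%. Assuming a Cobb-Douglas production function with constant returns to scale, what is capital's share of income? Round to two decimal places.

0.44

gY = gA + α·gK + (1−α)·gL, so gY − gA − gL = α(gK − gL).
2.8 − 0.68 − 1 = α × (3.54 − 1).
1.12 = 2.54 α, so α = 0.4409.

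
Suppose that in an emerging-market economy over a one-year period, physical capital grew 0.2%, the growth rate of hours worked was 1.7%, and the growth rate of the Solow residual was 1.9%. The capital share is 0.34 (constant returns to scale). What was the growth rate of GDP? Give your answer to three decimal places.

3.090%

Labor's share = 1 − 0.34 = 0.66.
Physical capital: 0.34 × 0.2 = 0.068 pp.
Hours worked: 0.66 × 1.7 = 1.122 pp.
Output growth = 1.9 + 1.19 = 3.09%.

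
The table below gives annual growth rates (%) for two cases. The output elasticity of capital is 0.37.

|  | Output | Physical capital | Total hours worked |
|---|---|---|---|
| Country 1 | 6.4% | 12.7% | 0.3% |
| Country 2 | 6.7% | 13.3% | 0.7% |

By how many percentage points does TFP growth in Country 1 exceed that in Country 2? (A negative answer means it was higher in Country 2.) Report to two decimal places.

Labor's share = 1 − 0.37 = 0.63.
Country 1: TFP = 6.4 − 4.699 − 0.189 = 1.512%.
Country 2: TFP = 6.7 − 4.921 − 0.441 = 1.338%.
Difference = 1.512 − (1.338) = 0.174 pp.

0.17 percentage points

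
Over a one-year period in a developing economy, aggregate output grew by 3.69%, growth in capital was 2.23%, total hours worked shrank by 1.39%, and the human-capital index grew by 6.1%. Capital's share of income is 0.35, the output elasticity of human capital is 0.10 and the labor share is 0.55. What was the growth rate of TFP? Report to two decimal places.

TFP growth was 3.06%.

Labor's share = 1 − 0.35 − 0.1 = 0.55.
Capital: 0.35 × 2.23 = 0.7805 pp.
The human-capital index: 0.1 × 6.1 = 0.61 pp.
Total hours worked: 0.55 × (-1.39) = -0.7645 pp.
TFP growth = 3.69 − 0.626 = 3.064%.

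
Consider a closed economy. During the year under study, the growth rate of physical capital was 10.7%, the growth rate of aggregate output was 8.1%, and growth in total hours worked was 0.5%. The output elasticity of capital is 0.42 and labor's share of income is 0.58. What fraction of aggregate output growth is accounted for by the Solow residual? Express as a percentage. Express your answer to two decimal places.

Labor's share = 1 − 0.42 = 0.58.
Physical capital: 0.42 × 10.7 = 4.494 pp.
Total hours worked: 0.58 × 0.5 = 0.29 pp.
TFP growth = 8.1 − 4.784 = 3.316%.
TFP share of growth = 3.316 / 8.1 × 100 = 40.9383%.

The Solow residual accounted for 40.94% of growth.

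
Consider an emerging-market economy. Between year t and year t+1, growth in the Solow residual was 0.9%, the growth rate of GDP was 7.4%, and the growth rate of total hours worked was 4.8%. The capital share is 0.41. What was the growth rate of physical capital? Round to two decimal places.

Labor's share = 1 − 0.41 = 0.59.
gY = gA + 0.59×4.8 + 0.41×g.
0.41×g = 7.4 − 0.9 − 2.832 = 3.668.
g = 3.668 / 0.41 = 8.9463%.

8.95%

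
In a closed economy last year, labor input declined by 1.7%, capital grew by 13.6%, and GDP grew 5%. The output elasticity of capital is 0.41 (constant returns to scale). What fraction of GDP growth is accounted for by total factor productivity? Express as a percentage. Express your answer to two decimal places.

Total factor productivity accounted for 8.54% of growth.

Labor's share = 1 − 0.41 = 0.59.
Capital: 0.41 × 13.6 = 5.576 pp.
Labor input: 0.59 × (-1.7) = -1.003 pp.
TFP growth = 5 − 4.573 = 0.427%.
TFP share of growth = 0.427 / 5 × 100 = 8.54%.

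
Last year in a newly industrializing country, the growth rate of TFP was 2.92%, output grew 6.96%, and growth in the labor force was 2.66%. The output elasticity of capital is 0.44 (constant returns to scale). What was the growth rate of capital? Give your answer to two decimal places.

5.80%

Labor's share = 1 − 0.44 = 0.56.
gY = gA + 0.56×2.66 + 0.44×g.
0.44×g = 6.96 − 2.92 − 1.4896 = 2.5504.
g = 2.5504 / 0.44 = 5.7964%.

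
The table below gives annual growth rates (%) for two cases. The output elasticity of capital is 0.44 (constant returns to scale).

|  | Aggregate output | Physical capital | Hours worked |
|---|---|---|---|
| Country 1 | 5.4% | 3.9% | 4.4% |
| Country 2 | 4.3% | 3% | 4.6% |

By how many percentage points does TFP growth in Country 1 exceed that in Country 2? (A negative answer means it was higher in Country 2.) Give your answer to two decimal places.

0.82 percentage points

Labor's share = 1 − 0.44 = 0.56.
Country 1: TFP = 5.4 − 1.716 − 2.464 = 1.22%.
Country 2: TFP = 4.3 − 1.32 − 2.576 = 0.404%.
Difference = 1.22 − (0.404) = 0.816 pp.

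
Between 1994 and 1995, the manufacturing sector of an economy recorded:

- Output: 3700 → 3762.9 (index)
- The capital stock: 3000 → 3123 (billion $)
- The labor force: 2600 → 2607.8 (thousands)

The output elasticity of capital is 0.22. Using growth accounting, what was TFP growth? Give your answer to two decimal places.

Output growth = (3762.9 − 3700) / 3700 = 1.7%.
The capital stock growth = (3123 − 3000) / 3000 = 4.1%.
The labor force growth = (2607.8 − 2600) / 2600 = 0.3%.
Labor's share = 1 − 0.22 = 0.78.
The capital stock: 0.22 × 4.1 = 0.902 pp.
The labor force: 0.78 × 0.3 = 0.234 pp.
TFP growth = 1.7 − 1.136 = 0.564%.

0.56%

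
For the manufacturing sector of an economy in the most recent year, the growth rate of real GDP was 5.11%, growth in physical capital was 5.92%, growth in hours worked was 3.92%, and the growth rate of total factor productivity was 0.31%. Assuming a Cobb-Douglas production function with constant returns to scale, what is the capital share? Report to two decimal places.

The capital share is 0.44.

gY = gA + α·gK + (1−α)·gL, so gY − gA − gL = α(gK − gL).
5.11 − 0.31 − 3.92 = α × (5.92 − 3.92).
0.88 = 2 α, so α = 0.44.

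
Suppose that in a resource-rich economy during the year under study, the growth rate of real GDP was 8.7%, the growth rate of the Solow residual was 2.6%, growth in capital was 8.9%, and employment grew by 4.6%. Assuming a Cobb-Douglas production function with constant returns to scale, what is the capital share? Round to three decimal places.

gY = gA + α·gK + (1−α)·gL, so gY − gA − gL = α(gK − gL).
8.7 − 2.6 − 4.6 = α × (8.9 − 4.6).
1.5 = 4.3 α, so α = 0.34884.

α = 0.349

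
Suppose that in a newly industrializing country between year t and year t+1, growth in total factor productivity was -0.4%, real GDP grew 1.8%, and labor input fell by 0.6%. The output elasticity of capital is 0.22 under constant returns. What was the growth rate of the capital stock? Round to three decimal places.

12.127%

Labor's share = 1 − 0.22 = 0.78.
gY = gA + 0.78×(-0.6) + 0.22×g.
0.22×g = 1.8 + 0.4 + 0.468 = 2.668.
g = 2.668 / 0.22 = 12.12727%.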